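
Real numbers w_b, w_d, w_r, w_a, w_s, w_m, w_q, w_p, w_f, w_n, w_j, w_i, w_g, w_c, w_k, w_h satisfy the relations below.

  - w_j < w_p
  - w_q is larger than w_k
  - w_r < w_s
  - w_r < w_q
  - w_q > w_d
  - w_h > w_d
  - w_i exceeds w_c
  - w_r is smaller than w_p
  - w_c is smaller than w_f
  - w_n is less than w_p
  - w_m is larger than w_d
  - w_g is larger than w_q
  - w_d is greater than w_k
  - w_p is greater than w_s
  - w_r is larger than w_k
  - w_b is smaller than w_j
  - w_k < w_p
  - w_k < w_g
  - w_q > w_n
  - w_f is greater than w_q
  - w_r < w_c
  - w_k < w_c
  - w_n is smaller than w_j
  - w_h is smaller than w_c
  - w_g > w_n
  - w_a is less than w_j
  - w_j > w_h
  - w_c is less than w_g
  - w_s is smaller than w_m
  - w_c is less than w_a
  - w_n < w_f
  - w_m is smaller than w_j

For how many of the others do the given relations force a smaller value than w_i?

5

From w_i the given relations immediately reach w_c.
From those, w_k, w_h, w_r — 4 in total.
From those, w_d — 5 in total.
No other element is forced below w_i by the given relations, so the count is 5.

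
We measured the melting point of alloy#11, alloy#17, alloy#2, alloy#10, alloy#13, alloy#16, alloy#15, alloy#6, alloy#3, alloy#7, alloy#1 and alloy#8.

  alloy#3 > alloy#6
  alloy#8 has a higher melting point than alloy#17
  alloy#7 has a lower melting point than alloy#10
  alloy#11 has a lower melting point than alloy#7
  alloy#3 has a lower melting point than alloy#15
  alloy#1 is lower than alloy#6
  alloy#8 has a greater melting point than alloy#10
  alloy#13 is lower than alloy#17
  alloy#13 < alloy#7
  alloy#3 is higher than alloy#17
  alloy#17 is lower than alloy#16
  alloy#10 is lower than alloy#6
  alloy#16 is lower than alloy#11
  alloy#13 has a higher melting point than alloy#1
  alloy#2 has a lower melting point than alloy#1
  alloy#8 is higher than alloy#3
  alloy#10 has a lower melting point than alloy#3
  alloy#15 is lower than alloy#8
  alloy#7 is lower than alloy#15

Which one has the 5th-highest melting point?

alloy#10

Piecing the relations together gives one ordering: alloy#2 < alloy#1 < alloy#13 < alloy#17 < alloy#16 < alloy#11 < alloy#7 < alloy#10 < alloy#6 < alloy#3 < alloy#15 < alloy#8.
Counting 5 from the largest end gives alloy#10.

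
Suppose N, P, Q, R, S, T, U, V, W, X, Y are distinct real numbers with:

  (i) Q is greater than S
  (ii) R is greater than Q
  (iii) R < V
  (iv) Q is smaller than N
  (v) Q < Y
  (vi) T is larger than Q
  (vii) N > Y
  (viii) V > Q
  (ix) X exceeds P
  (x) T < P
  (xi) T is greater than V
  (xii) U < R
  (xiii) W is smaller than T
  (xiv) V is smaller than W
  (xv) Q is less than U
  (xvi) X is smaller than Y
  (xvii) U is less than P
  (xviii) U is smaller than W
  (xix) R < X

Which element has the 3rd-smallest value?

Chaining the given pairs: S < Q < U < R < V < W < T < P < X < Y < N.
Counting 3 from the smallest end gives U.

U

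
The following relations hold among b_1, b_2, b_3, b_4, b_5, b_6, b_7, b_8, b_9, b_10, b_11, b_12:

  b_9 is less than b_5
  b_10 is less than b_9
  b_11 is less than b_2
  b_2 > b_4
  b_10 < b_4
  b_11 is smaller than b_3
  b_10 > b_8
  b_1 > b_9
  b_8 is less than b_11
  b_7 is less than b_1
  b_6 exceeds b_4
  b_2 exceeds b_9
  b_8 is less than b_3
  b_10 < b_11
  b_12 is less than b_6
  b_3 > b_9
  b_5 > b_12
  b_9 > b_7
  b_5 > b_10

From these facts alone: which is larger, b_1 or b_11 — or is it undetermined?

Following every chain through b_11: above b_11 we get b_2, b_3; below b_11 we get b_8, b_10.
b_1 is not reached, and no chain runs the other way from b_1 to b_11.
So the given relations leave the order of b_11 and b_1 undetermined.

undetermined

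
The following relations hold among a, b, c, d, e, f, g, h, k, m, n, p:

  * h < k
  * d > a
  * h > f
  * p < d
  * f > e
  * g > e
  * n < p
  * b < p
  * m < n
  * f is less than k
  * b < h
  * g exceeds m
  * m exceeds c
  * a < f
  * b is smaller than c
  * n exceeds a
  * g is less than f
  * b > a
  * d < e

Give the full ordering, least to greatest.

Nothing is placed below a, so it is least; from there a < b; b < c; c < m; m < n; n < p; p < d; d < e; e < g; g < f; f < h; h < k, each given directly.

a < b < c < m < n < p < d < e < g < f < h < k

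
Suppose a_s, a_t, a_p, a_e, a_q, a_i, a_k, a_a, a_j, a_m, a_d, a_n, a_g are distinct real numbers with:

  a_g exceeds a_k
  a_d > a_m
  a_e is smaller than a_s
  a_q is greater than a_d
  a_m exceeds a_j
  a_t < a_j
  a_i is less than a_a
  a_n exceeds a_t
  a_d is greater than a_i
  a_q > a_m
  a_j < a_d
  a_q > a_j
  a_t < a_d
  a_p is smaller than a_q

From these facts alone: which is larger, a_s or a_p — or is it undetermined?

Following every chain through a_p: above a_p we get a_q.
a_s is not reached, and no chain runs the other way from a_s to a_p.
So the given relations leave the order of a_p and a_s undetermined.

undetermined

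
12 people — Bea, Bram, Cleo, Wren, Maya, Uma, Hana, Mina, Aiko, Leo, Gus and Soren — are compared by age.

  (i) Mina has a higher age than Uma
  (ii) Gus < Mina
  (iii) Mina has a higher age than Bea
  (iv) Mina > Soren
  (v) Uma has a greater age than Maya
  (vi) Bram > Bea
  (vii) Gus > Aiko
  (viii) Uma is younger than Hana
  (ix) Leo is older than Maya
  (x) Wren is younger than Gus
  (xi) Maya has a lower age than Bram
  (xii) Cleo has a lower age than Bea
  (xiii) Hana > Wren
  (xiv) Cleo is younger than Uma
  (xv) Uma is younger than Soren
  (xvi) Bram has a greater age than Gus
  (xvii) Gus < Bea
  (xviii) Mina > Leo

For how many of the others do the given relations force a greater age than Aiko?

4

Directly above Aiko: Gus.
One step further: Bea, Bram, Mina (4 so far).
Nothing else is reachable above Aiko; 4 in all.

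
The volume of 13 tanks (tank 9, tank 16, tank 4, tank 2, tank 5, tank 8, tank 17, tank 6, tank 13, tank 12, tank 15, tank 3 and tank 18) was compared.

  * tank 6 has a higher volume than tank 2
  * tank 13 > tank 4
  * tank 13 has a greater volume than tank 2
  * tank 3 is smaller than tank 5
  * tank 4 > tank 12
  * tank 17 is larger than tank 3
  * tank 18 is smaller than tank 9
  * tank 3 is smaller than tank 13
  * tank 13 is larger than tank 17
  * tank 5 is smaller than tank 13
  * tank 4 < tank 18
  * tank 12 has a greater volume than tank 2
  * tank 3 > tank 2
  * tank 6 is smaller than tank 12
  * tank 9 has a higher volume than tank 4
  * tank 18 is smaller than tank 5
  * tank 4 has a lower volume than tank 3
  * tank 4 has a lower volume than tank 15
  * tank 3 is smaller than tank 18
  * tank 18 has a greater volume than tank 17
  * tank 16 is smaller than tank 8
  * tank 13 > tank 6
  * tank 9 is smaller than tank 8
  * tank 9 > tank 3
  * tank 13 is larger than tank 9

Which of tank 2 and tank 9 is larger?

tank 9

Link the given pairs in sequence: tank 2 < tank 6; tank 6 < tank 12; tank 12 < tank 4; tank 4 < tank 3; tank 3 < tank 17; tank 17 < tank 18; tank 18 < tank 9.
Chaining these gives tank 2 < tank 6 < tank 12 < tank 4 < tank 3 < tank 17 < tank 18 < tank 9.
So tank 2 < tank 9; tank 9 is the larger of the two.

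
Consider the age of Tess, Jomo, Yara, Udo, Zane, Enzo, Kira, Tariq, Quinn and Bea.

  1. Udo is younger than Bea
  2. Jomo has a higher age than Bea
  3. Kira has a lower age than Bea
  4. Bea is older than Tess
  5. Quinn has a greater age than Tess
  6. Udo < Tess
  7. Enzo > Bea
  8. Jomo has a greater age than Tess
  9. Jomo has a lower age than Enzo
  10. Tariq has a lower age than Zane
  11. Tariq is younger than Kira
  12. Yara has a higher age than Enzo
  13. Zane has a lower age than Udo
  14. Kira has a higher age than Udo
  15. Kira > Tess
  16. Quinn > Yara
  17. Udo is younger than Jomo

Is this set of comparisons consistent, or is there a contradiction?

Every relation is compatible with Tariq < Zane < Udo < Tess < Kira < Bea < Jomo < Enzo < Yara < Quinn; the set is consistent.

consistent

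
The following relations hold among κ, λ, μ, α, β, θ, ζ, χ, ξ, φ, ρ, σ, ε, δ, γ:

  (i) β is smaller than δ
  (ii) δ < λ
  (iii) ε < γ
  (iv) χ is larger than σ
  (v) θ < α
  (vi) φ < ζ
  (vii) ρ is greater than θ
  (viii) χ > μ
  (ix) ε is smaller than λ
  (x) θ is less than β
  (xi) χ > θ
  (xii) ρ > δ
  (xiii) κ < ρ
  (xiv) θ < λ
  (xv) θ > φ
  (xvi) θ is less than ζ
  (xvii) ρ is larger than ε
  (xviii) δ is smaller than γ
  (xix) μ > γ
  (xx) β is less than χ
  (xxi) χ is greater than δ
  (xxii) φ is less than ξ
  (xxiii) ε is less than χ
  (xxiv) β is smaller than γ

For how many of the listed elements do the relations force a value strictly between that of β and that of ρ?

1

Chaining upward from β reaches: δ, λ, γ, μ, χ.
Chaining downward from ρ reaches: φ, κ, θ, δ, ε.
Strictly between β and ρ are those in both lists: δ — 1 element.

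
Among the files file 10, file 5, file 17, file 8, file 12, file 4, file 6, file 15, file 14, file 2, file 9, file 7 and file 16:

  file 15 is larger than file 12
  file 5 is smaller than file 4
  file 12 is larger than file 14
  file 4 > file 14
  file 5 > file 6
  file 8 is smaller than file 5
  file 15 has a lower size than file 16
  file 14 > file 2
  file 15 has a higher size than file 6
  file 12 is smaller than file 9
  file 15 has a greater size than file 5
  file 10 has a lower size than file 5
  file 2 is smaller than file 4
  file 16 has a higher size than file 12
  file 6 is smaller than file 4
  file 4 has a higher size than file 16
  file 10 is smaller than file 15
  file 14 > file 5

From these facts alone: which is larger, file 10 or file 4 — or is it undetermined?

Chaining the given relations: file 10 < file 5 < file 14 < file 12 < file 15 < file 16 < file 4.
So file 4 is larger.

file 4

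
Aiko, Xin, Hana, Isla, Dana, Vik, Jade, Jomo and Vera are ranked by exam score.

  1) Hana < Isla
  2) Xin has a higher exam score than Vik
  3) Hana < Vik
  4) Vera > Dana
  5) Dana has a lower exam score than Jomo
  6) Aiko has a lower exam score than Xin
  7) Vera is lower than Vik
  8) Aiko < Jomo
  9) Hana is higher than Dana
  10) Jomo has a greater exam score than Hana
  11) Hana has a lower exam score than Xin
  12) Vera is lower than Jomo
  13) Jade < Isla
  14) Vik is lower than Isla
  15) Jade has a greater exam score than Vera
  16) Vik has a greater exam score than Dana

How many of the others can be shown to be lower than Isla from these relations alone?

5

Directly below Isla: Hana, Vik, Jade.
One step further: Dana, Vera (5 so far).
No other element is forced below Isla by the given relations, so the count is 5.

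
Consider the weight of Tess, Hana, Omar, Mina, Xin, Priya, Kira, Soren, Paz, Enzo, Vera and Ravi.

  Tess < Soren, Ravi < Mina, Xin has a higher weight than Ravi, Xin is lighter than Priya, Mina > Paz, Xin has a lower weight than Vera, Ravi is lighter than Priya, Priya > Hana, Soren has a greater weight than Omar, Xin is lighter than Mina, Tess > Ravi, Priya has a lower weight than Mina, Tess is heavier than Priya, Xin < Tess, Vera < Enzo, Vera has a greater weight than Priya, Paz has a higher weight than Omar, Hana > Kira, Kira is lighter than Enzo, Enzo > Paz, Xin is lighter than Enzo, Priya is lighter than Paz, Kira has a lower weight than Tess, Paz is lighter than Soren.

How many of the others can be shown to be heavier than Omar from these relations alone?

Directly above Omar: Paz, Soren.
One step further: Mina, Enzo (4 so far).
Nothing else is reachable above Omar; 4 in all.

4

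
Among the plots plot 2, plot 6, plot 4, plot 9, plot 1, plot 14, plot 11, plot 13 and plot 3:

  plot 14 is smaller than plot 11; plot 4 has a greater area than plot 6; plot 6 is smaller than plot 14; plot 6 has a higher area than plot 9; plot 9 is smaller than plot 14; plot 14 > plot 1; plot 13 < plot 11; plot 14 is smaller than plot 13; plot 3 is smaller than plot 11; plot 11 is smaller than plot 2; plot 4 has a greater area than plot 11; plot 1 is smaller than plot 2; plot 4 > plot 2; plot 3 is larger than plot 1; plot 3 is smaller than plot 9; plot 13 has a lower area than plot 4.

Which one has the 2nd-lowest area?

Piecing the relations together gives one ordering: plot 1 < plot 3 < plot 9 < plot 6 < plot 14 < plot 13 < plot 11 < plot 2 < plot 4.
Counting 2 from the smallest end gives plot 3.

plot 3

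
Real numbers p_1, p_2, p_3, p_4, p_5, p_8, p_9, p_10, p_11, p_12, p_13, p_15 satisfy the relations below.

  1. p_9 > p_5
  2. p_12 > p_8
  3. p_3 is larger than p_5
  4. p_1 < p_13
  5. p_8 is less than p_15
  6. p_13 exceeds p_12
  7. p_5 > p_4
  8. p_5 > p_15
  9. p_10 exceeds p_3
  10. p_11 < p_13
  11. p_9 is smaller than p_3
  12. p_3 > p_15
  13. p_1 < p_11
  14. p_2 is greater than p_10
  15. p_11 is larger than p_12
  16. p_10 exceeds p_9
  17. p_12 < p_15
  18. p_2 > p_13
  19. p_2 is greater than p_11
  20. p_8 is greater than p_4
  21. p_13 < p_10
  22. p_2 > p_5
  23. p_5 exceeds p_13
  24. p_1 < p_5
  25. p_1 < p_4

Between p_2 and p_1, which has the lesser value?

p_1

Chaining the given relations: p_1 < p_4 < p_8 < p_12 < p_11 < p_13 < p_5 < p_9 < p_3 < p_10 < p_2.
So p_1 < p_2; p_1 is the smaller of the two.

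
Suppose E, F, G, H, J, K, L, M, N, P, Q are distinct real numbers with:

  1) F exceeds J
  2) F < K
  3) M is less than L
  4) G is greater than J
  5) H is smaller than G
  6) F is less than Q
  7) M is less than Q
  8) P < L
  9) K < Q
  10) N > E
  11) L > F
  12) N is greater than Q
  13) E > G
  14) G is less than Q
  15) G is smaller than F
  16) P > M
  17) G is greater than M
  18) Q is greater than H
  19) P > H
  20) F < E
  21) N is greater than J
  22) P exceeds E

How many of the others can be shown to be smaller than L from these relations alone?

7

Directly below L: M, F, P.
One step further: H, J, G, E (7 so far).
No other element is forced below L by the given relations, so the count is 7.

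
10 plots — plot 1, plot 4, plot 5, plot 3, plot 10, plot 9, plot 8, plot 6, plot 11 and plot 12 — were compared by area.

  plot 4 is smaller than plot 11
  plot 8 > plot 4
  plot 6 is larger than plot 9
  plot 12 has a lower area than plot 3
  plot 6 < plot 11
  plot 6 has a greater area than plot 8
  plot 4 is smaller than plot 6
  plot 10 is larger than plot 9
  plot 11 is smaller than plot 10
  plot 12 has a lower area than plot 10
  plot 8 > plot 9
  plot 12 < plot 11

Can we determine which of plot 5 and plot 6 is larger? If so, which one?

Following every chain through plot 5: nothing is chained to plot 5.
plot 6 is not reached, and no chain runs the other way from plot 6 to plot 5.
So the given relations leave the order of plot 5 and plot 6 undetermined.

undetermined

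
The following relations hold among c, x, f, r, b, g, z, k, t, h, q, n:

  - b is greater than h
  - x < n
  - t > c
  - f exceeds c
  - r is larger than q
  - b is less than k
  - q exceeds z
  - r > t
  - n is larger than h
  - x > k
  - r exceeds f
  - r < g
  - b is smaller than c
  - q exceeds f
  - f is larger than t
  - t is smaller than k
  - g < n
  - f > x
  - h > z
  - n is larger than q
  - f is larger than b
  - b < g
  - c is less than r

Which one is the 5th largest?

The consecutive relations fix a unique order: z < h < b < c < t < k < x < f < q < r < g < n.
The 5th largest is f.

f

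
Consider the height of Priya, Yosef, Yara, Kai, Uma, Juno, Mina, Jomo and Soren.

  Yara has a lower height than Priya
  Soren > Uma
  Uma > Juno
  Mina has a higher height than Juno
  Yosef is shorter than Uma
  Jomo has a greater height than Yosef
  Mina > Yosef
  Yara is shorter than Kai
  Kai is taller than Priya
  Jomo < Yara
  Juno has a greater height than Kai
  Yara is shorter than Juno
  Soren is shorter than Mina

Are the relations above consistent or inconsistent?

Every relation is compatible with Yosef < Jomo < Yara < Priya < Kai < Juno < Uma < Soren < Mina; the set is consistent.

consistent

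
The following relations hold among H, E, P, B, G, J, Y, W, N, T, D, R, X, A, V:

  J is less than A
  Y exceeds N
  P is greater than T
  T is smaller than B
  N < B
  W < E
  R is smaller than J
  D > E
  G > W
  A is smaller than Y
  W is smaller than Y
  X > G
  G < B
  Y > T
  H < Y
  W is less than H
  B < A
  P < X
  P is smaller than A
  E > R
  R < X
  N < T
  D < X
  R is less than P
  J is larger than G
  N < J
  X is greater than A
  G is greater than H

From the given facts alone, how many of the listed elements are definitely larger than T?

The elements the relations force above T are B, P, A, X, Y — no chain reaches any other.
That is 5.

5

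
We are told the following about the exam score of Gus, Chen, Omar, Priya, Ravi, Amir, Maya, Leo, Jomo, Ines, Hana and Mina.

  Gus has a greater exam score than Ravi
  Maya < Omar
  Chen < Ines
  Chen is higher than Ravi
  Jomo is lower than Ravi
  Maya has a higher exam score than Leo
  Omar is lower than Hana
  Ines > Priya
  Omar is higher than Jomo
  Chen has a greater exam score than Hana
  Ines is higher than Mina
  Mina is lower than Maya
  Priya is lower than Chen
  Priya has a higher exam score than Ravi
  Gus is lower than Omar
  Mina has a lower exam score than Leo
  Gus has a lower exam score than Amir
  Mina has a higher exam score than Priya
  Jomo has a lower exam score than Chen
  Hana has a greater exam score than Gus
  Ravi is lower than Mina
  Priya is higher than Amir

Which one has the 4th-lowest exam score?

Piecing the relations together gives one ordering: Jomo < Ravi < Gus < Amir < Priya < Mina < Leo < Maya < Omar < Hana < Chen < Ines.
The 4th smallest is Amir.

Amir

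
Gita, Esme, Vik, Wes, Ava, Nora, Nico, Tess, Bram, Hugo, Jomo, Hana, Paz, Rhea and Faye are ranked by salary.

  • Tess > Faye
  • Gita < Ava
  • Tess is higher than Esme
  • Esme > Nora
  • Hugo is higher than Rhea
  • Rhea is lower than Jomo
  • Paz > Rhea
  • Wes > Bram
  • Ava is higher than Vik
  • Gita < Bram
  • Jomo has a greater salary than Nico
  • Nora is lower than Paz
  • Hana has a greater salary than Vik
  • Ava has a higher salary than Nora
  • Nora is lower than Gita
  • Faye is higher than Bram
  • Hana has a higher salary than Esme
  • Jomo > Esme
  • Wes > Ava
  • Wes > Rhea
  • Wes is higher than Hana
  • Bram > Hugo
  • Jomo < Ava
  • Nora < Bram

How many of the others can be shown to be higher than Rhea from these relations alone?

8

From Rhea the given relations immediately reach Hugo, Jomo, Paz, Wes.
From those, Bram, Ava — 6 in total.
From those, Faye — 7 in total.
From those, Tess — 8 in total.
No other element is forced above Rhea by the given relations, so the count is 8.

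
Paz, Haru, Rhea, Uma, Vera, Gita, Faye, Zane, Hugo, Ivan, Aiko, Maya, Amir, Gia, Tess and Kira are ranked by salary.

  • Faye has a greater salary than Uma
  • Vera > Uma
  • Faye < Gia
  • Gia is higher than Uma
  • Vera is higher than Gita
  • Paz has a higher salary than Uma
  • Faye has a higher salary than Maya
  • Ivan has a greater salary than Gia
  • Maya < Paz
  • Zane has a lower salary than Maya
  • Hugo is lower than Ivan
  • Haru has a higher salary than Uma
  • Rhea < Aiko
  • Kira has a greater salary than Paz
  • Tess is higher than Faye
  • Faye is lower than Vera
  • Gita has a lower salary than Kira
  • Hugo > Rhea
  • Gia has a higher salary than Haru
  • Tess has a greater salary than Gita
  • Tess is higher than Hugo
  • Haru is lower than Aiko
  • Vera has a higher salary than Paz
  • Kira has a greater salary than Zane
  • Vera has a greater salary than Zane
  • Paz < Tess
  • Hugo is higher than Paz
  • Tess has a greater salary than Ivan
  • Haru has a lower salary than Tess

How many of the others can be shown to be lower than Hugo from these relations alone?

From Hugo the given relations immediately reach Rhea, Paz.
From those, Maya, Uma — 4 in total.
From those, Zane — 5 in total.
Nothing else is reachable below Hugo; 5 in all.

5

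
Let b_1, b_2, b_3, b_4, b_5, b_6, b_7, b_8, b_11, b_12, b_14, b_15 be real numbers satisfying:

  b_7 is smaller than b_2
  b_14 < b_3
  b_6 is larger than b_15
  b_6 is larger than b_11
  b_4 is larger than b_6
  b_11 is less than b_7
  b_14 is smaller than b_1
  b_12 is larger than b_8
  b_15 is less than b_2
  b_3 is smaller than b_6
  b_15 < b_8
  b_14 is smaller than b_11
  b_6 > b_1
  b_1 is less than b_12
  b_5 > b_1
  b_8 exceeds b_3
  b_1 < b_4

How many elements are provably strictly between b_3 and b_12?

The relations place b_3 below b_12. An element lies strictly between them when it is forced above b_3 and also forced below b_12.
Above b_3: {b_8, b_6, b_4}. Below b_12: {b_14, b_1, b_15, b_8}.
Intersection: {b_8} — 1.

1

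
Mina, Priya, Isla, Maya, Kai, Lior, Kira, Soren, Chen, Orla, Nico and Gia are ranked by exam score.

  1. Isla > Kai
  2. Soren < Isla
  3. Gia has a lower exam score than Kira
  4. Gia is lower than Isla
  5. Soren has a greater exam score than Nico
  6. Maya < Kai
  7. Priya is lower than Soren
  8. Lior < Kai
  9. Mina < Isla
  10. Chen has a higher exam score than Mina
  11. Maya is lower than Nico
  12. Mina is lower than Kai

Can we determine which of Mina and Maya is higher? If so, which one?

undetermined

Following every chain through Mina: above Mina we get Kai, Isla, Chen.
Maya is not reached, and no chain runs the other way from Maya to Mina.
So the given relations leave the order of Mina and Maya undetermined.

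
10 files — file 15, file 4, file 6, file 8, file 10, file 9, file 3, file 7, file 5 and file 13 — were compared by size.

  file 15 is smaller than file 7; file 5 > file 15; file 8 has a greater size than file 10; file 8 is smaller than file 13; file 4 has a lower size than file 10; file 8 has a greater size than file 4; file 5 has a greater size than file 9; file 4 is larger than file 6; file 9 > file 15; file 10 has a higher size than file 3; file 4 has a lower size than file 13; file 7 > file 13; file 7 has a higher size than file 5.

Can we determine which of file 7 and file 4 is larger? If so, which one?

file 4 < file 10 and file 10 < file 8 give file 4 < file 8.
With file 8 < file 13: file 4 < file 10 < file 8 < file 13.
Then file 13 < file 7 extends the chain to file 7.
So file 7 is larger.

file 7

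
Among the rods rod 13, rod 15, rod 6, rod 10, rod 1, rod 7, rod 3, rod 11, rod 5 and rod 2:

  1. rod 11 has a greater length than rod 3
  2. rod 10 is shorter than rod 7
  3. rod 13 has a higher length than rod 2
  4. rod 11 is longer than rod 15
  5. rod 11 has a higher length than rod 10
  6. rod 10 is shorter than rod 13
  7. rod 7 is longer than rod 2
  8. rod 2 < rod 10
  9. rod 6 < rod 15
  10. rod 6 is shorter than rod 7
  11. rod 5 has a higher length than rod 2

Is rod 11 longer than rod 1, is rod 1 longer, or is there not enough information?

undetermined

Following every chain through rod 11: below rod 11 we get rod 2, rod 10, rod 3, rod 6, rod 15.
rod 1 is not reached, and no chain runs the other way from rod 1 to rod 11.
So the given relations leave the order of rod 11 and rod 1 undetermined.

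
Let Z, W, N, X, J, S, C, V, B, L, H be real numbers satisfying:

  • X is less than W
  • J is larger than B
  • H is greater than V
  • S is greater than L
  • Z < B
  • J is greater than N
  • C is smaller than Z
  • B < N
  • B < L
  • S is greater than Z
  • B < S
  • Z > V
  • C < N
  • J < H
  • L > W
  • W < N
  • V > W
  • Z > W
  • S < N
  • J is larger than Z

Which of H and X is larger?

X < W and W < V give X < V.
With V < Z: X < W < V < Z.
With Z < B: X < W < V < Z < B.
Then B < L extends the chain to L.
With L < S: X < W < V < Z < B < L < S.
Then S < N extends the chain to N.
Then N < J extends the chain to J.
With J < H: X < W < V < Z < B < L < S < N < J < H.
So X < H; H is the larger of the two.

H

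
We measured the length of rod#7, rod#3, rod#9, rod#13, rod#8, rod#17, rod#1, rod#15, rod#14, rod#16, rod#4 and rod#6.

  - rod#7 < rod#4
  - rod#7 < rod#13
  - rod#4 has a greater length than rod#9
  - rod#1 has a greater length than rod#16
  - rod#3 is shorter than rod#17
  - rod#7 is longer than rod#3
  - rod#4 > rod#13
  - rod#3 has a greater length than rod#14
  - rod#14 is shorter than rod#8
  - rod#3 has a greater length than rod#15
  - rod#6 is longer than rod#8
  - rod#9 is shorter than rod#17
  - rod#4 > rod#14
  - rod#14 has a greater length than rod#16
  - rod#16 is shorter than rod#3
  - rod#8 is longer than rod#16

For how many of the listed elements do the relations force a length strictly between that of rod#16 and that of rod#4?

4

Chaining upward from rod#16 reaches: rod#14, rod#3, rod#8, rod#7, rod#6, rod#13, rod#17, rod#1.
Chaining downward from rod#4 reaches: rod#15, rod#14, rod#9, rod#3, rod#7, rod#13.
Strictly between rod#16 and rod#4 are those in both lists: rod#14, rod#3, rod#7, rod#13 — 4 elements.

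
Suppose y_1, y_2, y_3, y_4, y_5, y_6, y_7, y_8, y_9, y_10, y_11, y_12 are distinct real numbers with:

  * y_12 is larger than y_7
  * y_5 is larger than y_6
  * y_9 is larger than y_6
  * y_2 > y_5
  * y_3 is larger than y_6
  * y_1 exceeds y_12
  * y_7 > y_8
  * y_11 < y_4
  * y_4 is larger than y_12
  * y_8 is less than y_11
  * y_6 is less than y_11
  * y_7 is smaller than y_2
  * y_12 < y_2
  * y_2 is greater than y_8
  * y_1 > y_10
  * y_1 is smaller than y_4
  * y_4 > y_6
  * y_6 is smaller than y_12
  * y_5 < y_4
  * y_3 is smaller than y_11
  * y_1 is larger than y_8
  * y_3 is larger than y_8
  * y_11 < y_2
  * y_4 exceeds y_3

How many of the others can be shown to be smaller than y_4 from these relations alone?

9

From y_4 the given relations immediately reach y_6, y_5, y_3, y_11, y_12, y_1.
From those, y_8, y_7, y_10 — 9 in total.
Nothing else is reachable below y_4; 9 in all.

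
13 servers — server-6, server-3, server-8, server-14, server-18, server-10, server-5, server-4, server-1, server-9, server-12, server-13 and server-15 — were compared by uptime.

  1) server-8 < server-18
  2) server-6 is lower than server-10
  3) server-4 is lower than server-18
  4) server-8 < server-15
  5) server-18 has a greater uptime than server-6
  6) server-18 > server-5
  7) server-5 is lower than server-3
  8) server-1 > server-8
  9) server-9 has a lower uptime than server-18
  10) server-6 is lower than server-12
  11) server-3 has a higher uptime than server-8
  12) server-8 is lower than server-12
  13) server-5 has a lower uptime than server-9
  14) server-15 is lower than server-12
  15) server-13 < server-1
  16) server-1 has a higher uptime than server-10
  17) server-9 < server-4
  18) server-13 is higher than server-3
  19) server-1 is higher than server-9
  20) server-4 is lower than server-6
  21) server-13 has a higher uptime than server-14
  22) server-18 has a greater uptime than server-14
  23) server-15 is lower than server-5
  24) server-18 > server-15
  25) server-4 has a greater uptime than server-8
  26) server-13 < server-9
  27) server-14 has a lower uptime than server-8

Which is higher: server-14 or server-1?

server-1

server-14 < server-8 and server-8 < server-15 give server-14 < server-15.
With server-15 < server-5: server-14 < server-8 < server-15 < server-5.
Then server-5 < server-3 extends the chain to server-3.
Then server-3 < server-13 extends the chain to server-13.
With server-13 < server-9: server-14 < server-8 < server-15 < server-5 < server-3 < server-13 < server-9.
With server-9 < server-4: server-14 < server-8 < server-15 < server-5 < server-3 < server-13 < server-9 < server-4.
With server-4 < server-6: server-14 < server-8 < server-15 < server-5 < server-3 < server-13 < server-9 < server-4 < server-6.
Then server-6 < server-10 extends the chain to server-10.
With server-10 < server-1: server-14 < server-8 < server-15 < server-5 < server-3 < server-13 < server-9 < server-4 < server-6 < server-10 < server-1.
So server-14 < server-1; server-1 is the higher of the two.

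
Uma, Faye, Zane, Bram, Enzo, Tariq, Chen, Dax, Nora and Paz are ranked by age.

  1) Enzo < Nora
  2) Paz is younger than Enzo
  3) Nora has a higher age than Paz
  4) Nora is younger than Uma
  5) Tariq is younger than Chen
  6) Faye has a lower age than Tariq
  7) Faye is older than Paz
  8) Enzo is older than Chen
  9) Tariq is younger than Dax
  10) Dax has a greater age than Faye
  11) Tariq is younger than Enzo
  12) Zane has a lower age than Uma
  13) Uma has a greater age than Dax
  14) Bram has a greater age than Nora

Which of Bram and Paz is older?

Paz < Faye and Faye < Tariq give Paz < Tariq.
With Tariq < Chen: Paz < Faye < Tariq < Chen.
With Chen < Enzo: Paz < Faye < Tariq < Chen < Enzo.
With Enzo < Nora: Paz < Faye < Tariq < Chen < Enzo < Nora.
Then Nora < Bram extends the chain to Bram.
So Paz < Bram; Bram is the older of the two.

Bram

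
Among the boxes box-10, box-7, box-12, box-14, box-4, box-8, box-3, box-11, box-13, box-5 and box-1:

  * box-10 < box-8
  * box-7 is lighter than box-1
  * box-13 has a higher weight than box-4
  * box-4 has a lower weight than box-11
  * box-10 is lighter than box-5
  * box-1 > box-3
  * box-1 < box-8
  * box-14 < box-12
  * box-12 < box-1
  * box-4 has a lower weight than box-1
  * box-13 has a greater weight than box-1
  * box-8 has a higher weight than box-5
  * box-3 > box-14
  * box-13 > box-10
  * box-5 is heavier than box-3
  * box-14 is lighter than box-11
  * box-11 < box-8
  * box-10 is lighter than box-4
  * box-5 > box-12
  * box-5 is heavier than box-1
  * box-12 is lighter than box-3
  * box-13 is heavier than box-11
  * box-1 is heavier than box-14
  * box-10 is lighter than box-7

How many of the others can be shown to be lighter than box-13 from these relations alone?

8

The elements the relations force below box-13 are box-10, box-7, box-14, box-12, box-3, box-4, box-1, box-11 — no chain reaches any other.
That is 8.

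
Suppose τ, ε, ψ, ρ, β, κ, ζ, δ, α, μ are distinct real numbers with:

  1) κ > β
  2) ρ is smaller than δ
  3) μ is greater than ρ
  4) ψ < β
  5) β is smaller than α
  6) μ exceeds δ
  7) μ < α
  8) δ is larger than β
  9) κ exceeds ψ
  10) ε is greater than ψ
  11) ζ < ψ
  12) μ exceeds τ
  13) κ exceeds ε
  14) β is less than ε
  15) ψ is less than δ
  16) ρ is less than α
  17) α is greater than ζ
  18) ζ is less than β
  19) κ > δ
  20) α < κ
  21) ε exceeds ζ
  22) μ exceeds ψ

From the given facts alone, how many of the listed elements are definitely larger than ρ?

4

From ρ the given relations immediately reach δ, μ, α.
From those, κ — 4 in total.
No other element is forced above ρ by the given relations, so the count is 4.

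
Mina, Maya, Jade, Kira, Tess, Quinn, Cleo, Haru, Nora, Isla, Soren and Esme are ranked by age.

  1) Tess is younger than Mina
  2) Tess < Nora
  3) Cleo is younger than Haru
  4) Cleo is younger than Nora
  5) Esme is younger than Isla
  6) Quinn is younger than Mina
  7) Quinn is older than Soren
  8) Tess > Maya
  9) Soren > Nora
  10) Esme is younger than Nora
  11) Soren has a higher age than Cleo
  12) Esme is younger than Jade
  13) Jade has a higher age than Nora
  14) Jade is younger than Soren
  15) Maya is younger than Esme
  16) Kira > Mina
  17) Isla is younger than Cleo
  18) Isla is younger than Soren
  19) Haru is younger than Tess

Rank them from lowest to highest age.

The consecutive links are each given: Maya < Esme; Esme < Isla; Isla < Cleo; Cleo < Haru; Haru < Tess; Tess < Nora; Nora < Jade; Jade < Soren; Soren < Quinn; Quinn < Mina; Mina < Kira.

Maya < Esme < Isla < Cleo < Haru < Tess < Nora < Jade < Soren < Quinn < Mina < Kira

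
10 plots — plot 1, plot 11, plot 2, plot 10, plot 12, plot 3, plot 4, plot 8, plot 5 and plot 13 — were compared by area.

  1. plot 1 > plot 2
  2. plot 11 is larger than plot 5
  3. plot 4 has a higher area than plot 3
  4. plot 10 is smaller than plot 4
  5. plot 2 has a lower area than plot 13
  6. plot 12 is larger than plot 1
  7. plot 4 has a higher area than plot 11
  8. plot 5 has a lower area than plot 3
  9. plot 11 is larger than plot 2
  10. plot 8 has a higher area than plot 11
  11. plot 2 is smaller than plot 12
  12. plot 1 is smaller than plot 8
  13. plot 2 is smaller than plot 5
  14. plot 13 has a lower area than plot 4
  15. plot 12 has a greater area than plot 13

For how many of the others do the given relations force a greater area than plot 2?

8

The elements the relations force above plot 2 are plot 1, plot 5, plot 13, plot 11, plot 3, plot 8, plot 12, plot 4 — no chain reaches any other.
That is 8.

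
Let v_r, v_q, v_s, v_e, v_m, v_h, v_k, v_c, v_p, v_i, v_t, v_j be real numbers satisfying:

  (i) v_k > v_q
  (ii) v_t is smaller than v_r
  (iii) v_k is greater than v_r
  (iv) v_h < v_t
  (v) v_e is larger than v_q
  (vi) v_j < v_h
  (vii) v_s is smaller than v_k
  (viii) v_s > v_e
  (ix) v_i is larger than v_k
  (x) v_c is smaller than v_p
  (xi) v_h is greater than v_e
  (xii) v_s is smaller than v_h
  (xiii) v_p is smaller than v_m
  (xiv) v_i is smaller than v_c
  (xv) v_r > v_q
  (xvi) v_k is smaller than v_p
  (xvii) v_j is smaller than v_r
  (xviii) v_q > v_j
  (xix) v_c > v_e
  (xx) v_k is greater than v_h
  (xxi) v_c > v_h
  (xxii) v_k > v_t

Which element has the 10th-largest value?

v_e

Chaining the given pairs: v_j < v_q < v_e < v_s < v_h < v_t < v_r < v_k < v_i < v_c < v_p < v_m.
The 10th largest is v_e.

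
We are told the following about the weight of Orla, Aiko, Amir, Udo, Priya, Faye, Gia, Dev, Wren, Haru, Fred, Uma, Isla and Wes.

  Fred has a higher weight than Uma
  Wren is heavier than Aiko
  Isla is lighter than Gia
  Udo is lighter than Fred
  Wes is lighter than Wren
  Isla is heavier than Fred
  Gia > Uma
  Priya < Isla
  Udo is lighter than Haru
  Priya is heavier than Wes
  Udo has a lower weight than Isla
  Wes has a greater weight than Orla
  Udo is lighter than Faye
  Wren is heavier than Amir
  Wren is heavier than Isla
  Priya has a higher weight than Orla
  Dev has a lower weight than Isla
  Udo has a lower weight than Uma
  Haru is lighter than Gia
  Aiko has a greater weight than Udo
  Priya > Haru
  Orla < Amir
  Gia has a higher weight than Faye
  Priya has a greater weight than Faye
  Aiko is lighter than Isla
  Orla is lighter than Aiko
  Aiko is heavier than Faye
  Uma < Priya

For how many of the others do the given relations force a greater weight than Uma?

From Uma the given relations immediately reach Fred, Priya, Gia.
From those, Isla — 4 in total.
From those, Wren — 5 in total.
No other element is forced above Uma by the given relations, so the count is 5.

5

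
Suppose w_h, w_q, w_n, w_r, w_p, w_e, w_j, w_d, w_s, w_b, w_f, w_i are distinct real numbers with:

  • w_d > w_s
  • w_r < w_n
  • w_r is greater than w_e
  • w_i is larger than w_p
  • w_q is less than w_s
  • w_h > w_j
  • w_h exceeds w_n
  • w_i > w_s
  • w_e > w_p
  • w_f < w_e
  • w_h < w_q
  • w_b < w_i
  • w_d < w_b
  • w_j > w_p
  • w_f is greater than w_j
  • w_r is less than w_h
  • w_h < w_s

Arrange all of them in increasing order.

w_p < w_j < w_f < w_e < w_r < w_n < w_h < w_q < w_s < w_d < w_b < w_i

The consecutive links are each given: w_p < w_j; w_j < w_f; w_f < w_e; w_e < w_r; w_r < w_n; w_n < w_h; w_h < w_q; w_q < w_s; w_s < w_d; w_d < w_b; w_b < w_i.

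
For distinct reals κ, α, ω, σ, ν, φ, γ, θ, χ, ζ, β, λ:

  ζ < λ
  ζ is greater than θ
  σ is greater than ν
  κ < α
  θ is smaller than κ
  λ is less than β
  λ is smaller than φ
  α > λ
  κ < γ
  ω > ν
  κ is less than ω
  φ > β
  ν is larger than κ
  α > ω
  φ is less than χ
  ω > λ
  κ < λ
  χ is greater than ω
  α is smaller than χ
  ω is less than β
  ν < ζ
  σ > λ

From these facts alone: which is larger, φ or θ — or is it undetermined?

φ

The relevant relations are θ < κ; κ < ν; ν < ζ; ζ < λ; λ < ω; ω < β; β < φ.
Together: θ < κ < ν < ζ < λ < ω < β < φ.
So φ is larger.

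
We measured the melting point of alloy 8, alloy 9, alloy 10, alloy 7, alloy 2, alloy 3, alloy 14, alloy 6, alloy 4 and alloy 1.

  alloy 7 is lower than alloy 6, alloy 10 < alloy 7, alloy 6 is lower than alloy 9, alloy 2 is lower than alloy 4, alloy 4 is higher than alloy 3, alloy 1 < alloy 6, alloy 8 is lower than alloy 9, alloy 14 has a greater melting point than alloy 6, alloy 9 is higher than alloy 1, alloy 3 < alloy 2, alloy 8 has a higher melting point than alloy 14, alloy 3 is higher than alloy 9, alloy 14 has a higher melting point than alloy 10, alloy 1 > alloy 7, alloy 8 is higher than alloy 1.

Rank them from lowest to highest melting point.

alloy 10 < alloy 7 < alloy 1 < alloy 6 < alloy 14 < alloy 8 < alloy 9 < alloy 3 < alloy 2 < alloy 4

Nothing is placed below alloy 10, so it is least; from there alloy 10 < alloy 7; alloy 7 < alloy 1; alloy 1 < alloy 6; alloy 6 < alloy 14; alloy 14 < alloy 8; alloy 8 < alloy 9; alloy 9 < alloy 3; alloy 3 < alloy 2; alloy 2 < alloy 4, each given directly.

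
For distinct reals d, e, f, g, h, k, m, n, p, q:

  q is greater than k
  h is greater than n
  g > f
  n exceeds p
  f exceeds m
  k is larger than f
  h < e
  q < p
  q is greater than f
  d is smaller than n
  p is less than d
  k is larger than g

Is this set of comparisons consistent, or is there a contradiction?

consistent

Every relation is compatible with m < f < g < k < q < p < d < n < h < e; the set is consistent.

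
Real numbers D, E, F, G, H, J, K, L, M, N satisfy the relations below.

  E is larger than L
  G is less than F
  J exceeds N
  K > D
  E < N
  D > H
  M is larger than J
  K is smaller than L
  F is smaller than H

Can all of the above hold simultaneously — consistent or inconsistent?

consistent

The single ordering G < F < H < D < K < L < E < N < J < M satisfies every listed relation, so no contradiction arises.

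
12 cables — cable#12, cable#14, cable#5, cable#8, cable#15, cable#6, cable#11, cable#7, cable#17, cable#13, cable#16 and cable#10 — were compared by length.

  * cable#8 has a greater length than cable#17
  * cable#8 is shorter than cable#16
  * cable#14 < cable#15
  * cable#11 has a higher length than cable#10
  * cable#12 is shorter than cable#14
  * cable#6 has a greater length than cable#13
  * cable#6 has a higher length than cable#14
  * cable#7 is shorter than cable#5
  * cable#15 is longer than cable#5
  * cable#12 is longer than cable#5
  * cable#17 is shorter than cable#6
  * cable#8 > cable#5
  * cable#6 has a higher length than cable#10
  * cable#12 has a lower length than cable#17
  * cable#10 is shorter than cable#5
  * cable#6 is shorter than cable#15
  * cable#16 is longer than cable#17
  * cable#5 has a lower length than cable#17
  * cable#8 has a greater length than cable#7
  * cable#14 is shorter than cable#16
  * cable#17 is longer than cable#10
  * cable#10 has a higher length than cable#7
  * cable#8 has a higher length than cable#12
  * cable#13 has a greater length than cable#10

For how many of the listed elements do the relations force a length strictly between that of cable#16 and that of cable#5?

4

The relations place cable#5 below cable#16. An element lies strictly between them when it is forced above cable#5 and also forced below cable#16.
Above cable#5: {cable#12, cable#17, cable#14, cable#8, cable#6, cable#15}. Below cable#16: {cable#7, cable#10, cable#12, cable#17, cable#14, cable#8}.
Intersection: {cable#12, cable#17, cable#14, cable#8} — 4.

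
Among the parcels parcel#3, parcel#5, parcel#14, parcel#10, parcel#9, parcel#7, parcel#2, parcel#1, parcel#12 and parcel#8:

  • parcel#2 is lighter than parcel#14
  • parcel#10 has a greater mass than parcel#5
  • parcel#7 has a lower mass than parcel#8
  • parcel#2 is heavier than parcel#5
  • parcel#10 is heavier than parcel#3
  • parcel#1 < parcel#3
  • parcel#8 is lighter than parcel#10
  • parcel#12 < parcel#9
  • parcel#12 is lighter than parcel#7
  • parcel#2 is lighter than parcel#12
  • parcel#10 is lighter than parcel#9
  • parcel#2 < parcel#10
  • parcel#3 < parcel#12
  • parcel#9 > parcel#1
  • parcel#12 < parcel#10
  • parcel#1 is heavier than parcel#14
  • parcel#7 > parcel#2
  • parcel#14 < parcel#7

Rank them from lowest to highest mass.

parcel#5 < parcel#2 < parcel#14 < parcel#1 < parcel#3 < parcel#12 < parcel#7 < parcel#8 < parcel#10 < parcel#9

The consecutive links are each given: parcel#5 < parcel#2; parcel#2 < parcel#14; parcel#14 < parcel#1; parcel#1 < parcel#3; parcel#3 < parcel#12; parcel#12 < parcel#7; parcel#7 < parcel#8; parcel#8 < parcel#10; parcel#10 < parcel#9.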